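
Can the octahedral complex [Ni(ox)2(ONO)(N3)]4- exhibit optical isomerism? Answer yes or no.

yes

An octahedron has six vertices in three trans pairs; every non-trans pair is cis.
Each ox is bidentate and must span two cis positions.
The distinct arrangements are (2 in all): ONO and N3 mutually trans; ONO and N3 mutually cis (chiral).
One of these lacks any improper symmetry element and so occurs as an enantiomeric pair, giving 2 + 1 = 3 stereoisomers in total.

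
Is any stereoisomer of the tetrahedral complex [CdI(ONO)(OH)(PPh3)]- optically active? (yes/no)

yes

All four vertices of a tetrahedron are equivalent and mutually adjacent, so cis/trans isomerism cannot arise.
Only one geometric arrangement is possible; it has no improper symmetry element, so it exists as a pair of enantiomers (2 stereoisomers).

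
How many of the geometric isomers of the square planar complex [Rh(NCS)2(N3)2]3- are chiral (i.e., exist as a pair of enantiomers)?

In a square planar complex each vertex has one trans partner and two cis neighbours.
The distinct arrangements are (2 in all): NCS cis; NCS trans.
Each arrangement has an internal mirror plane or centre of symmetry, so none is chiral.

0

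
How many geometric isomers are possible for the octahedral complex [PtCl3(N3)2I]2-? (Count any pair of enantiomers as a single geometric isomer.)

3

An octahedron has six vertices in three trans pairs; every non-trans pair is cis.
The distinct arrangements are (3 in all): Cl mer, N3 trans; Cl mer, N3 cis; Cl fac, N3 cis.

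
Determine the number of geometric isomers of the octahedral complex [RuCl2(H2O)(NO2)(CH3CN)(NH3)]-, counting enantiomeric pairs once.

In an octahedral complex each vertex has one trans partner and four cis neighbours.
Systematic enumeration (placing each ligand type in turn and discarding arrangements equivalent by rotation or reflection) gives 9 geometric isomers.

9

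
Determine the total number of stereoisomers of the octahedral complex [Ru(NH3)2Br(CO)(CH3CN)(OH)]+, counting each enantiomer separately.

15

An octahedron has six vertices in three trans pairs; every non-trans pair is cis.
Systematic enumeration (placing each ligand type in turn and discarding arrangements equivalent by rotation or reflection) gives 9 geometric isomers.
Of these, 6 lack any improper symmetry element and so occur as enantiomeric pairs, giving 9 + 6 = 15 stereoisomers in total.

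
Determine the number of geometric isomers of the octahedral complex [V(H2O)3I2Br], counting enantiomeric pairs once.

In an octahedral complex each vertex has one trans partner and four cis neighbours.
The distinct arrangements are (3 in all): H2O mer, I trans; H2O fac, I cis; H2O mer, I cis.

3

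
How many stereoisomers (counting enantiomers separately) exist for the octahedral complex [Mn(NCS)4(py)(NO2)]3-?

2

An octahedron has six vertices in three trans pairs; every non-trans pair is cis.
The distinct arrangements are (2 in all): py and NO2 mutually trans; py and NO2 mutually cis.
Each arrangement has an internal mirror plane or centre of symmetry, so none is chiral.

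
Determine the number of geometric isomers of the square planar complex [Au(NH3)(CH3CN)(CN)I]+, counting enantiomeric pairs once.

A square has two trans pairs of vertices; adjacent vertices are cis.
There are 3 geometric isomers: (CH3CN/I trans, CN/NH3 trans); (CH3CN/NH3 trans, CN/I trans); (CH3CN/CN trans, I/NH3 trans).

3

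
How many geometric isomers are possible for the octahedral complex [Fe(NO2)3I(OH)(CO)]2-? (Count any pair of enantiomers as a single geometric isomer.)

Working through the distinct placements yields 4 geometric isomers: NO2 mer (3 arrangements); NO2 fac (chiral).

4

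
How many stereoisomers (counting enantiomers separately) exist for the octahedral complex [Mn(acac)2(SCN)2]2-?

An octahedron has six vertices in three trans pairs; every non-trans pair is cis.
Each acac is bidentate and must span two cis positions.
Systematic placement gives 2 geometric isomers: SCN trans; SCN cis (chiral).
One of these lacks any improper symmetry element and so occurs as an enantiomeric pair, giving 2 + 1 = 3 stereoisomers in total.

3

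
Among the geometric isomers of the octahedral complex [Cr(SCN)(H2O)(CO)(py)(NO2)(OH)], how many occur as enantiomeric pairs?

The six octahedral sites form three mutually perpendicular trans pairs.
Systematic enumeration (placing each ligand type in turn and discarding arrangements equivalent by rotation or reflection) gives 15 geometric isomers.
Of these, 15 lack any improper symmetry element and so occur as enantiomeric pairs, giving 15 + 15 = 30 stereoisomers in total.

15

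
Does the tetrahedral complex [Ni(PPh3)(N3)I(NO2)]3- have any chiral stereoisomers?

yes

In a tetrahedral complex all four positions are equivalent and every pair of ligands is adjacent — there is no cis/trans distinction.
Only one geometric arrangement is possible; it has no improper symmetry element, so it exists as a pair of enantiomers (2 stereoisomers).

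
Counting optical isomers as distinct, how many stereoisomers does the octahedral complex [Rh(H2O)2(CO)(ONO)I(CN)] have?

An octahedron has six vertices in three trans pairs; every non-trans pair is cis.
Systematic enumeration (placing each ligand type in turn and discarding arrangements equivalent by rotation or reflection) gives 9 geometric isomers.
Of these, 6 lack any improper symmetry element and so occur as enantiomeric pairs, giving 9 + 6 = 15 stereoisomers in total.

15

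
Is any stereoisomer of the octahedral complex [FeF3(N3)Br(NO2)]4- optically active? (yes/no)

yes

The six octahedral sites form three mutually perpendicular trans pairs.
The distinct arrangements are (4 in all): F mer (3 arrangements); F fac (chiral).
One of these lacks any improper symmetry element and so occurs as an enantiomeric pair, giving 4 + 1 = 5 stereoisomers in total.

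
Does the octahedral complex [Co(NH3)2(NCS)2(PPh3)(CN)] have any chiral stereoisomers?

yes

There are 6 geometric isomers: NH3 cis, NCS cis (3 arrangements, 2 chiral); NH3 trans, NCS cis; NH3 cis, NCS trans; NH3 trans, NCS trans.
Of these, 2 lack any improper symmetry element and so occur as enantiomeric pairs, giving 6 + 2 = 8 stereoisomers in total.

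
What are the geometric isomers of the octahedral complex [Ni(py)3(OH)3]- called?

fac and mer

The distinct arrangements are (2 in all): py mer; py fac.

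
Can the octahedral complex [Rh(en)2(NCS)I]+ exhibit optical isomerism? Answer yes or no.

Each en is bidentate and must span two cis positions.
The distinct arrangements are (2 in all): NCS and I mutually trans; NCS and I mutually cis (chiral).
One of these lacks any improper symmetry element and so occurs as an enantiomeric pair, giving 2 + 1 = 3 stereoisomers in total.

yes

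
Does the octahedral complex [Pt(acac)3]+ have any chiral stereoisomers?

An octahedron has six vertices in three trans pairs; every non-trans pair is cis.
Each acac is bidentate and must span two cis positions.
Only one geometric arrangement is possible; it has no improper symmetry element, so it exists as a pair of enantiomers (2 stereoisomers).

yes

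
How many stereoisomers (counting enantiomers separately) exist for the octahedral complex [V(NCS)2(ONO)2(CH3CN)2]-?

An octahedron has six vertices in three trans pairs; every non-trans pair is cis.
There are 5 geometric isomers: NCS trans, ONO trans, CH3CN trans; NCS cis, ONO cis, CH3CN trans; NCS cis, ONO trans, CH3CN cis; NCS cis, ONO cis, CH3CN cis (chiral); NCS trans, ONO cis, CH3CN cis.
One of these lacks any improper symmetry element and so occurs as an enantiomeric pair, giving 5 + 1 = 6 stereoisomers in total.

6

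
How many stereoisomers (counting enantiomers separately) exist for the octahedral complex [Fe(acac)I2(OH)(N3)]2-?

In an octahedral complex each vertex has one trans partner and four cis neighbours.
Each acac is bidentate and must span two cis positions.
The distinct arrangements are (4 in all): I trans; I cis (3 arrangements, 2 chiral).
Of these, 2 lack any improper symmetry element and so occur as enantiomeric pairs, giving 4 + 2 = 6 stereoisomers in total.

6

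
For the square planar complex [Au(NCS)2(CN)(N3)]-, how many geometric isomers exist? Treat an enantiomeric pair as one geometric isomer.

There are 2 geometric isomers: NCS cis; NCS trans.

2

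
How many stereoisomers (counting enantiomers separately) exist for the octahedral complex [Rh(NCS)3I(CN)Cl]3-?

An octahedron has six vertices in three trans pairs; every non-trans pair is cis.
There are 4 geometric isomers: NCS mer (3 arrangements); NCS fac (chiral).
One of these lacks any improper symmetry element and so occurs as an enantiomeric pair, giving 4 + 1 = 5 stereoisomers in total.

5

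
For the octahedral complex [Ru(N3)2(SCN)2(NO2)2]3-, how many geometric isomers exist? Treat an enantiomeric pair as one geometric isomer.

The distinct arrangements are (5 in all): N3 trans, SCN trans, NO2 trans; N3 trans, SCN cis, NO2 cis; N3 cis, SCN trans, NO2 cis; N3 cis, SCN cis, NO2 cis (chiral); N3 cis, SCN cis, NO2 trans.

5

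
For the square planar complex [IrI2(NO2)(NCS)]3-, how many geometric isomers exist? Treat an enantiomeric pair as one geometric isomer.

A square has two trans pairs of vertices; adjacent vertices are cis.
The distinct arrangements are (2 in all): I cis; I trans.

2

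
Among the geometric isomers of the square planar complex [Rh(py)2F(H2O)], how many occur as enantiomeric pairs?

0

In a square planar complex each vertex has one trans partner and two cis neighbours.
There are 2 geometric isomers: py cis; py trans.
Each arrangement has an internal mirror plane or centre of symmetry, so none is chiral.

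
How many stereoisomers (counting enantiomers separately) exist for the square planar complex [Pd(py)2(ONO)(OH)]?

A square has two trans pairs of vertices; adjacent vertices are cis.
Working through the distinct placements yields 2 geometric isomers: py cis; py trans.
Each arrangement has an internal mirror plane or centre of symmetry, so none is chiral.

2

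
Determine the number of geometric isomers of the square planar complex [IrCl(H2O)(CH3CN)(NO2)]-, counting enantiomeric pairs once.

3

A square has two trans pairs of vertices; adjacent vertices are cis.
There are 3 geometric isomers: (CH3CN/H2O trans, Cl/NO2 trans); (CH3CN/NO2 trans, Cl/H2O trans); (CH3CN/Cl trans, H2O/NO2 trans).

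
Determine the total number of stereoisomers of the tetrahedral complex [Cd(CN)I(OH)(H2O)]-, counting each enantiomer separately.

All four vertices of a tetrahedron are equivalent and mutually adjacent, so cis/trans isomerism cannot arise.
Only one geometric arrangement is possible; it has no improper symmetry element, so it exists as a pair of enantiomers (2 stereoisomers).

2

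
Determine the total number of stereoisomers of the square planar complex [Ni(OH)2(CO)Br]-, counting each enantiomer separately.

2

A square has two trans pairs of vertices; adjacent vertices are cis.
The distinct arrangements are (2 in all): OH cis; OH trans.
Each arrangement has an internal mirror plane or centre of symmetry, so none is chiral.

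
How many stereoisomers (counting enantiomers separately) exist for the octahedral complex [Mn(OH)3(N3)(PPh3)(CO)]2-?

5

An octahedron has six vertices in three trans pairs; every non-trans pair is cis.
The distinct arrangements are (4 in all): OH mer (3 arrangements); OH fac (chiral).
One of these lacks any improper symmetry element and so occurs as an enantiomeric pair, giving 4 + 1 = 5 stereoisomers in total.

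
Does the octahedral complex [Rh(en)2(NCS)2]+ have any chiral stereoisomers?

yes

The six octahedral sites form three mutually perpendicular trans pairs.
Each en is bidentate and must span two cis positions.
Working through the distinct placements yields 2 geometric isomers: NCS trans; NCS cis (chiral).
One of these lacks any improper symmetry element and so occurs as an enantiomeric pair, giving 2 + 1 = 3 stereoisomers in total.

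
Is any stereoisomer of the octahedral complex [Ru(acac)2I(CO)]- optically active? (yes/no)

The six octahedral sites form three mutually perpendicular trans pairs.
Each acac is bidentate and must span two cis positions.
Working through the distinct placements yields 2 geometric isomers: I and CO mutually trans; I and CO mutually cis (chiral).
One of these lacks any improper symmetry element and so occurs as an enantiomeric pair, giving 2 + 1 = 3 stereoisomers in total.

yes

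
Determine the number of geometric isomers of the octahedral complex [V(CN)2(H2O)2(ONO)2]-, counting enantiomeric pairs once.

5

The six octahedral sites form three mutually perpendicular trans pairs.
Systematic placement gives 5 geometric isomers: CN trans, H2O trans, ONO trans; CN trans, H2O cis, ONO cis; CN cis, H2O cis, ONO trans; CN cis, H2O cis, ONO cis (chiral); CN cis, H2O trans, ONO cis.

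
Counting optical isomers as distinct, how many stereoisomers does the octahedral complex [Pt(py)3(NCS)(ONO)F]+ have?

In an octahedral complex each vertex has one trans partner and four cis neighbours.
Working through the distinct placements yields 4 geometric isomers: py mer (3 arrangements); py fac (chiral).
One of these lacks any improper symmetry element and so occurs as an enantiomeric pair, giving 4 + 1 = 5 stereoisomers in total.

5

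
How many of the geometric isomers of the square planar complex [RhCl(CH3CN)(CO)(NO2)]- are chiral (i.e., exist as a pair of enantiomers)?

Systematic placement gives 3 geometric isomers: (CH3CN/Cl trans, CO/NO2 trans); (CH3CN/NO2 trans, CO/Cl trans); (CH3CN/CO trans, Cl/NO2 trans).
Each arrangement has an internal mirror plane or centre of symmetry, so none is chiral.

0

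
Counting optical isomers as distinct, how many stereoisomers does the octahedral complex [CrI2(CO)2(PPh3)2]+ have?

6

An octahedron has six vertices in three trans pairs; every non-trans pair is cis.
Systematic placement gives 5 geometric isomers: I trans, CO trans, PPh3 trans; I cis, CO trans, PPh3 cis; I cis, CO cis, PPh3 trans; I cis, CO cis, PPh3 cis (chiral); I trans, CO cis, PPh3 cis.
One of these lacks any improper symmetry element and so occurs as an enantiomeric pair, giving 5 + 1 = 6 stereoisomers in total.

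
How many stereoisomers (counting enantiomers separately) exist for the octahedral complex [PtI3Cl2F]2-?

In an octahedral complex each vertex has one trans partner and four cis neighbours.
Working through the distinct placements yields 3 geometric isomers: I mer, Cl trans; I mer, Cl cis; I fac, Cl cis.
Each arrangement has an internal mirror plane or centre of symmetry, so none is chiral.

3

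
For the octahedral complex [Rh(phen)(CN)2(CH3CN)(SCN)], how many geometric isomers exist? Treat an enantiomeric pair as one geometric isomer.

4

An octahedron has six vertices in three trans pairs; every non-trans pair is cis.
Each phen is bidentate and must span two cis positions.
The distinct arrangements are (4 in all): CN cis (3 arrangements, 2 chiral); CN trans.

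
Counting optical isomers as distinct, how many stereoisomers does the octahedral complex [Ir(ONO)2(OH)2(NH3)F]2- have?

8

In an octahedral complex each vertex has one trans partner and four cis neighbours.
The distinct arrangements are (6 in all): ONO trans, OH trans; ONO cis, OH cis (3 arrangements, 2 chiral); ONO trans, OH cis; ONO cis, OH trans.
Of these, 2 lack any improper symmetry element and so occur as enantiomeric pairs, giving 6 + 2 = 8 stereoisomers in total.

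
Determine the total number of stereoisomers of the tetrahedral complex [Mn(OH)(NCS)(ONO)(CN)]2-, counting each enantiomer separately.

All four vertices of a tetrahedron are equivalent and mutually adjacent, so cis/trans isomerism cannot arise.
Only one geometric arrangement is possible; it has no improper symmetry element, so it exists as a pair of enantiomers (2 stereoisomers).

2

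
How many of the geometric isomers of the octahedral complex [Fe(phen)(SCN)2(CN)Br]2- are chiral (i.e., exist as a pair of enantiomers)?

In an octahedral complex each vertex has one trans partner and four cis neighbours.
Each phen is bidentate and must span two cis positions.
There are 4 geometric isomers: SCN cis (3 arrangements, 2 chiral); SCN trans.
Of these, 2 lack any improper symmetry element and so occur as enantiomeric pairs, giving 4 + 2 = 6 stereoisomers in total.

2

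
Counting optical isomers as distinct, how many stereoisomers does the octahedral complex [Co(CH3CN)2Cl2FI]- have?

An octahedron has six vertices in three trans pairs; every non-trans pair is cis.
The distinct arrangements are (6 in all): CH3CN trans, Cl trans; CH3CN trans, Cl cis; CH3CN cis, Cl cis (3 arrangements, 2 chiral); CH3CN cis, Cl trans.
Of these, 2 lack any improper symmetry element and so occur as enantiomeric pairs, giving 6 + 2 = 8 stereoisomers in total.

8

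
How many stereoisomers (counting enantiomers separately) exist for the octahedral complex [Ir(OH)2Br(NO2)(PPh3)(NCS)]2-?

15

In an octahedral complex each vertex has one trans partner and four cis neighbours.
Exhaustive case analysis gives 9 geometric isomers.
Of these, 6 lack any improper symmetry element and so occur as enantiomeric pairs, giving 9 + 6 = 15 stereoisomers in total.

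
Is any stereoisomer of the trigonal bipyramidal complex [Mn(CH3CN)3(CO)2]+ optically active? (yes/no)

no

A trigonal bipyramid has two axial and three equatorial sites, which are chemically inequivalent.
There are 3 geometric isomers: CO both equatorial; CO one axial, one equatorial; CO both axial.
Each arrangement has an internal mirror plane or centre of symmetry, so none is chiral.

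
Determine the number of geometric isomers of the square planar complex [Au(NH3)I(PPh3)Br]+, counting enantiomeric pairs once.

There are 3 geometric isomers: (Br/NH3 trans, I/PPh3 trans); (Br/PPh3 trans, I/NH3 trans); (Br/I trans, NH3/PPh3 trans).

3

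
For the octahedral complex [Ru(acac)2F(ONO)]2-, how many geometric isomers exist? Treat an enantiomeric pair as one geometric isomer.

2

The six octahedral sites form three mutually perpendicular trans pairs.
Each acac is bidentate and must span two cis positions.
There are 2 geometric isomers: F and ONO mutually trans; F and ONO mutually cis (chiral).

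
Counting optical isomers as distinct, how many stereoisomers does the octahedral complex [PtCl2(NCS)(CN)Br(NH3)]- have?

Systematic enumeration (placing each ligand type in turn and discarding arrangements equivalent by rotation or reflection) gives 9 geometric isomers.
Of these, 6 lack any improper symmetry element and so occur as enantiomeric pairs, giving 9 + 6 = 15 stereoisomers in total.

15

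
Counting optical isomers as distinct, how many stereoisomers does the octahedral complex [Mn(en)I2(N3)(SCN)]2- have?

In an octahedral complex each vertex has one trans partner and four cis neighbours.
Each en is bidentate and must span two cis positions.
Working through the distinct placements yields 4 geometric isomers: I trans; I cis (3 arrangements, 2 chiral).
Of these, 2 lack any improper symmetry element and so occur as enantiomeric pairs, giving 4 + 2 = 6 stereoisomers in total.

6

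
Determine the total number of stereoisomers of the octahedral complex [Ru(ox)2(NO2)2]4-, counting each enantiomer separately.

3

In an octahedral complex each vertex has one trans partner and four cis neighbours.
Each ox is bidentate and must span two cis positions.
The distinct arrangements are (2 in all): NO2 trans; NO2 cis (chiral).
One of these lacks any improper symmetry element and so occurs as an enantiomeric pair, giving 2 + 1 = 3 stereoisomers in total.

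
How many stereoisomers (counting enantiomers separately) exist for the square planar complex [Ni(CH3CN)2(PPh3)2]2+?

Systematic placement gives 2 geometric isomers: CH3CN cis; CH3CN trans.
Each arrangement has an internal mirror plane or centre of symmetry, so none is chiral.

2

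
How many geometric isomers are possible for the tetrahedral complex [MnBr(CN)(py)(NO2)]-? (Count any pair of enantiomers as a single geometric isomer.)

1

Only one geometric arrangement is possible; it has no improper symmetry element, so it exists as a pair of enantiomers (2 stereoisomers).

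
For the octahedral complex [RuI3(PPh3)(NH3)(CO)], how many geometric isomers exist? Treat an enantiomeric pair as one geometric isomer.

An octahedron has six vertices in three trans pairs; every non-trans pair is cis.
There are 4 geometric isomers: I mer (3 arrangements); I fac (chiral).

4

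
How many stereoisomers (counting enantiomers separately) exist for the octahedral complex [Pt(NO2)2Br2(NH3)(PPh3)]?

8

In an octahedral complex each vertex has one trans partner and four cis neighbours.
Working through the distinct placements yields 6 geometric isomers: NO2 cis, Br trans; NO2 trans, Br trans; NO2 cis, Br cis (3 arrangements, 2 chiral); NO2 trans, Br cis.
Of these, 2 lack any improper symmetry element and so occur as enantiomeric pairs, giving 6 + 2 = 8 stereoisomers in total.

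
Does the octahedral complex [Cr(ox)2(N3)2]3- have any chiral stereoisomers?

In an octahedral complex each vertex has one trans partner and four cis neighbours.
Each ox is bidentate and must span two cis positions.
Working through the distinct placements yields 2 geometric isomers: N3 trans; N3 cis (chiral).
One of these lacks any improper symmetry element and so occurs as an enantiomeric pair, giving 2 + 1 = 3 stereoisomers in total.

yes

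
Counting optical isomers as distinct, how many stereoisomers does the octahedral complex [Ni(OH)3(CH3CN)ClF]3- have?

5

The six octahedral sites form three mutually perpendicular trans pairs.
The distinct arrangements are (4 in all): OH mer (3 arrangements); OH fac (chiral).
One of these lacks any improper symmetry element and so occurs as an enantiomeric pair, giving 4 + 1 = 5 stereoisomers in total.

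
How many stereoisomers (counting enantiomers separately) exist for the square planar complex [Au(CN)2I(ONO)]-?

2

In a square planar complex each vertex has one trans partner and two cis neighbours.
Working through the distinct placements yields 2 geometric isomers: CN cis; CN trans.
Each arrangement has an internal mirror plane or centre of symmetry, so none is chiral.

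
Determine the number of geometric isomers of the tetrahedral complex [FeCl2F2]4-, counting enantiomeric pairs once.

In a tetrahedral complex all four positions are equivalent and every pair of ligands is adjacent — there is no cis/trans distinction.
Only one geometric arrangement is possible.

1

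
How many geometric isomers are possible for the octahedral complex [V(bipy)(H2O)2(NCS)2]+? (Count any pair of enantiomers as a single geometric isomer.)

Each bipy is bidentate and must span two cis positions.
There are 3 geometric isomers: H2O trans, NCS cis; H2O cis, NCS cis (chiral); H2O cis, NCS trans.

3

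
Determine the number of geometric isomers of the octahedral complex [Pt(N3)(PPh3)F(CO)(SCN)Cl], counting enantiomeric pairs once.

Exhaustive case analysis gives 15 geometric isomers.

15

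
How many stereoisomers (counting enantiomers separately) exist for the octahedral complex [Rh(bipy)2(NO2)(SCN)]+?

The six octahedral sites form three mutually perpendicular trans pairs.
Each bipy is bidentate and must span two cis positions.
Working through the distinct placements yields 2 geometric isomers: NO2 and SCN mutually trans; NO2 and SCN mutually cis (chiral).
One of these lacks any improper symmetry element and so occurs as an enantiomeric pair, giving 2 + 1 = 3 stereoisomers in total.

3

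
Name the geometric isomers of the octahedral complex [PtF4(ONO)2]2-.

An octahedron has six vertices in three trans pairs; every non-trans pair is cis.
There are 2 geometric isomers: ONO trans; ONO cis.

cis and trans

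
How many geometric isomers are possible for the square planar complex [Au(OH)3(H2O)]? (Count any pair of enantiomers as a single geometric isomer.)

1

In a square planar complex each vertex has one trans partner and two cis neighbours.
Only one geometric arrangement is possible.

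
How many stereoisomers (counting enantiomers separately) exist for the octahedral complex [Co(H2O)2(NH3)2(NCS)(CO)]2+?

An octahedron has six vertices in three trans pairs; every non-trans pair is cis.
The distinct arrangements are (6 in all): H2O cis, NH3 trans; H2O cis, NH3 cis (3 arrangements, 2 chiral); H2O trans, NH3 trans; H2O trans, NH3 cis.
Of these, 2 lack any improper symmetry element and so occur as enantiomeric pairs, giving 6 + 2 = 8 stereoisomers in total.

8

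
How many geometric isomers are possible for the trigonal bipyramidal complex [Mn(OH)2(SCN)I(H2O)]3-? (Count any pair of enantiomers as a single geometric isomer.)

7

In a trigonal bipyramid the two axial positions differ from the three equatorial ones.
Placing the ligands in turn and identifying arrangements related by rotation or reflection leaves 7 distinct geometric isomers.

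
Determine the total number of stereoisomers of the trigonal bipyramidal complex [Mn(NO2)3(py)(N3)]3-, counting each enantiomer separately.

4

In a trigonal bipyramid the two axial positions differ from the three equatorial ones.
The distinct arrangements are (4 in all): py equatorial, N3 axial; py axial, N3 axial; py equatorial, N3 equatorial; py axial, N3 equatorial.
Each arrangement has an internal mirror plane or centre of symmetry, so none is chiral.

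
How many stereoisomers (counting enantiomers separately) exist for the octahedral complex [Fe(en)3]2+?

In an octahedral complex each vertex has one trans partner and four cis neighbours.
Each en is bidentate and must span two cis positions.
Only one geometric arrangement is possible; it has no improper symmetry element, so it exists as a pair of enantiomers (2 stereoisomers).

2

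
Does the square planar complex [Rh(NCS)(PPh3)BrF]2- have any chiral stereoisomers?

no

Systematic placement gives 3 geometric isomers: (Br/NCS trans, F/PPh3 trans); (Br/PPh3 trans, F/NCS trans); (Br/F trans, NCS/PPh3 trans).
Each arrangement has an internal mirror plane or centre of symmetry, so none is chiral.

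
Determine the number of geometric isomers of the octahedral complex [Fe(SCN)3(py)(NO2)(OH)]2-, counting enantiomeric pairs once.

4

The six octahedral sites form three mutually perpendicular trans pairs.
There are 4 geometric isomers: SCN mer (3 arrangements); SCN fac (chiral).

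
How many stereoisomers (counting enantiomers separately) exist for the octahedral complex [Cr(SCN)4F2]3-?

In an octahedral complex each vertex has one trans partner and four cis neighbours.
Systematic placement gives 2 geometric isomers: F trans; F cis.
Each arrangement has an internal mirror plane or centre of symmetry, so none is chiral.

2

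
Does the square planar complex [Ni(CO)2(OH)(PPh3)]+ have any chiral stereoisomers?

The distinct arrangements are (2 in all): CO cis; CO trans.
Each arrangement has an internal mirror plane or centre of symmetry, so none is chiral.

no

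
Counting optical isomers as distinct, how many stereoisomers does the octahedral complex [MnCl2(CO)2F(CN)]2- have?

The six octahedral sites form three mutually perpendicular trans pairs.
The distinct arrangements are (6 in all): Cl cis, CO cis (3 arrangements, 2 chiral); Cl trans, CO cis; Cl cis, CO trans; Cl trans, CO trans.
Of these, 2 lack any improper symmetry element and so occur as enantiomeric pairs, giving 6 + 2 = 8 stereoisomers in total.

8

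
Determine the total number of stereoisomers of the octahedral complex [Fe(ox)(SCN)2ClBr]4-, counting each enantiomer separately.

Each ox is bidentate and must span two cis positions.
There are 4 geometric isomers: SCN cis (3 arrangements, 2 chiral); SCN trans.
Of these, 2 lack any improper symmetry element and so occur as enantiomeric pairs, giving 4 + 2 = 6 stereoisomers in total.

6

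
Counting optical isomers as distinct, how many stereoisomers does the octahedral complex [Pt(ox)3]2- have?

2

Each ox is bidentate and must span two cis positions.
Only one geometric arrangement is possible; it has no improper symmetry element, so it exists as a pair of enantiomers (2 stereoisomers).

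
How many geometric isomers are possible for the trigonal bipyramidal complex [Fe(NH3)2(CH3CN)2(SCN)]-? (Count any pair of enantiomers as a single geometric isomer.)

5

A trigonal bipyramid has two axial and three equatorial sites, which are chemically inequivalent.
Exhaustive case analysis gives 5 geometric isomers.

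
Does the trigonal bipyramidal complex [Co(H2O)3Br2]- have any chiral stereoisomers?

A trigonal bipyramid has two axial and three equatorial sites, which are chemically inequivalent.
Systematic placement gives 3 geometric isomers: Br both axial; Br one axial, one equatorial; Br both equatorial.
Each arrangement has an internal mirror plane or centre of symmetry, so none is chiral.

no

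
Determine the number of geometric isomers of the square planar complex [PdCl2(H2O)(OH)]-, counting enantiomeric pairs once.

2

A square has two trans pairs of vertices; adjacent vertices are cis.
The distinct arrangements are (2 in all): Cl cis; Cl trans.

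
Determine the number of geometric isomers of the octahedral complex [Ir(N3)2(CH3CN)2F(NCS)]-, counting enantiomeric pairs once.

6

An octahedron has six vertices in three trans pairs; every non-trans pair is cis.
Systematic placement gives 6 geometric isomers: N3 cis, CH3CN trans; N3 trans, CH3CN trans; N3 cis, CH3CN cis (3 arrangements, 2 chiral); N3 trans, CH3CN cis.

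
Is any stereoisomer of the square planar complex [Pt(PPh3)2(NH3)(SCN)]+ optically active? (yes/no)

no

The distinct arrangements are (2 in all): PPh3 cis; PPh3 trans.
Each arrangement has an internal mirror plane or centre of symmetry, so none is chiral.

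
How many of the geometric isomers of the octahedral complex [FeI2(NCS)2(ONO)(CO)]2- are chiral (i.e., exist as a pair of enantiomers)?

The six octahedral sites form three mutually perpendicular trans pairs.
Systematic placement gives 6 geometric isomers: I cis, NCS cis (3 arrangements, 2 chiral); I cis, NCS trans; I trans, NCS cis; I trans, NCS trans.
Of these, 2 lack any improper symmetry element and so occur as enantiomeric pairs, giving 6 + 2 = 8 stereoisomers in total.

2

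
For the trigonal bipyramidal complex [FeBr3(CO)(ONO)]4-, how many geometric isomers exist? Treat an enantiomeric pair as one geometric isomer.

The distinct arrangements are (4 in all): CO equatorial, ONO equatorial; CO axial, ONO equatorial; CO equatorial, ONO axial; CO axial, ONO axial.

4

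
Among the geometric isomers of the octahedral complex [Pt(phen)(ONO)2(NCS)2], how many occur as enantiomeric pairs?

1

The six octahedral sites form three mutually perpendicular trans pairs.
Each phen is bidentate and must span two cis positions.
Working through the distinct placements yields 3 geometric isomers: ONO cis, NCS trans; ONO cis, NCS cis (chiral); ONO trans, NCS cis.
One of these lacks any improper symmetry element and so occurs as an enantiomeric pair, giving 3 + 1 = 4 stereoisomers in total.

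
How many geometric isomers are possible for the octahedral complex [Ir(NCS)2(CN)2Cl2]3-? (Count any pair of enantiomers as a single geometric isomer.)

5

The six octahedral sites form three mutually perpendicular trans pairs.
Systematic placement gives 5 geometric isomers: NCS trans, CN trans, Cl trans; NCS cis, CN trans, Cl cis; NCS trans, CN cis, Cl cis; NCS cis, CN cis, Cl cis (chiral); NCS cis, CN cis, Cl trans.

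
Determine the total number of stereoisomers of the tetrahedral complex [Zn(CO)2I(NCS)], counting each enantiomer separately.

In a tetrahedral complex all four positions are equivalent and every pair of ligands is adjacent — there is no cis/trans distinction.
Only one geometric arrangement is possible.

1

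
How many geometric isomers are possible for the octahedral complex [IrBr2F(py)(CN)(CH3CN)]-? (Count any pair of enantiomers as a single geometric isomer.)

Exhaustive case analysis gives 9 geometric isomers.

9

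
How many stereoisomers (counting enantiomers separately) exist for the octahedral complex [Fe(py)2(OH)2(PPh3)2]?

In an octahedral complex each vertex has one trans partner and four cis neighbours.
There are 5 geometric isomers: py trans, OH trans, PPh3 trans; py cis, OH trans, PPh3 cis; py trans, OH cis, PPh3 cis; py cis, OH cis, PPh3 cis (chiral); py cis, OH cis, PPh3 trans.
One of these lacks any improper symmetry element and so occurs as an enantiomeric pair, giving 5 + 1 = 6 stereoisomers in total.

6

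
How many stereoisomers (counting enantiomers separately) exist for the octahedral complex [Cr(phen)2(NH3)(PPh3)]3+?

3

In an octahedral complex each vertex has one trans partner and four cis neighbours.
Each phen is bidentate and must span two cis positions.
There are 2 geometric isomers: NH3 and PPh3 mutually trans; NH3 and PPh3 mutually cis (chiral).
One of these lacks any improper symmetry element and so occurs as an enantiomeric pair, giving 2 + 1 = 3 stereoisomers in total.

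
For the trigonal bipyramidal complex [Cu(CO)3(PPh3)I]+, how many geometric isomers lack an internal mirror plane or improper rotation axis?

0

There are 4 geometric isomers: PPh3 equatorial, I equatorial; PPh3 equatorial, I axial; PPh3 axial, I equatorial; PPh3 axial, I axial.
Each arrangement has an internal mirror plane or centre of symmetry, so none is chiral.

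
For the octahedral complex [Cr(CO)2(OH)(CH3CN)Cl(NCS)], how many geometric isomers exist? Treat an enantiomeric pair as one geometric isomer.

The six octahedral sites form three mutually perpendicular trans pairs.
Placing the ligands in turn and identifying arrangements related by rotation or reflection leaves 9 distinct geometric isomers.

9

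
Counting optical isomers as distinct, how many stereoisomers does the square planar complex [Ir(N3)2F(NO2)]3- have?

2

In a square planar complex each vertex has one trans partner and two cis neighbours.
Working through the distinct placements yields 2 geometric isomers: N3 cis; N3 trans.
Each arrangement has an internal mirror plane or centre of symmetry, so none is chiral.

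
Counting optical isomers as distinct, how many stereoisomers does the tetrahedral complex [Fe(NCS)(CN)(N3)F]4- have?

In a tetrahedral complex all four positions are equivalent and every pair of ligands is adjacent — there is no cis/trans distinction.
Only one geometric arrangement is possible; it has no improper symmetry element, so it exists as a pair of enantiomers (2 stereoisomers).

2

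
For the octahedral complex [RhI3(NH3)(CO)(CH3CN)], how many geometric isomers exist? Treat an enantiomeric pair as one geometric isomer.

4

An octahedron has six vertices in three trans pairs; every non-trans pair is cis.
The distinct arrangements are (4 in all): I mer (3 arrangements); I fac (chiral).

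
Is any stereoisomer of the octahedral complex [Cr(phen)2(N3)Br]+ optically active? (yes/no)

In an octahedral complex each vertex has one trans partner and four cis neighbours.
Each phen is bidentate and must span two cis positions.
The distinct arrangements are (2 in all): N3 and Br mutually trans; N3 and Br mutually cis (chiral).
One of these lacks any improper symmetry element and so occurs as an enantiomeric pair, giving 2 + 1 = 3 stereoisomers in total.

yes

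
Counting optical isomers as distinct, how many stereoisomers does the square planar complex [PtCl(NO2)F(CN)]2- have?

A square has two trans pairs of vertices; adjacent vertices are cis.
The distinct arrangements are (3 in all): (CN/F trans, Cl/NO2 trans); (CN/NO2 trans, Cl/F trans); (CN/Cl trans, F/NO2 trans).
Each arrangement has an internal mirror plane or centre of symmetry, so none is chiral.

3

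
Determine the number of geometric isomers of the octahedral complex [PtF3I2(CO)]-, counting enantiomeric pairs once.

3

In an octahedral complex each vertex has one trans partner and four cis neighbours.
Working through the distinct placements yields 3 geometric isomers: F mer, I trans; F fac, I cis; F mer, I cis.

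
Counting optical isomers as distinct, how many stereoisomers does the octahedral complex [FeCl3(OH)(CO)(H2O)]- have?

Systematic placement gives 4 geometric isomers: Cl mer (3 arrangements); Cl fac (chiral).
One of these lacks any improper symmetry element and so occurs as an enantiomeric pair, giving 4 + 1 = 5 stereoisomers in total.

5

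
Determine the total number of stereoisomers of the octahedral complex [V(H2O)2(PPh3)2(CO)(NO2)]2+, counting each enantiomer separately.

8

The six octahedral sites form three mutually perpendicular trans pairs.
Systematic placement gives 6 geometric isomers: H2O cis, PPh3 trans; H2O cis, PPh3 cis (3 arrangements, 2 chiral); H2O trans, PPh3 trans; H2O trans, PPh3 cis.
Of these, 2 lack any improper symmetry element and so occur as enantiomeric pairs, giving 6 + 2 = 8 stereoisomers in total.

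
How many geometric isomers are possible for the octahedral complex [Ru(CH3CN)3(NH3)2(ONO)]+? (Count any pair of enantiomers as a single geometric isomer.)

In an octahedral complex each vertex has one trans partner and four cis neighbours.
The distinct arrangements are (3 in all): CH3CN mer, NH3 cis; CH3CN mer, NH3 trans; CH3CN fac, NH3 cis.

3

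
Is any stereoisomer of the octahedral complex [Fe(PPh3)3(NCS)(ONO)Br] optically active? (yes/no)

An octahedron has six vertices in three trans pairs; every non-trans pair is cis.
The distinct arrangements are (4 in all): PPh3 mer (3 arrangements); PPh3 fac (chiral).
One of these lacks any improper symmetry element and so occurs as an enantiomeric pair, giving 4 + 1 = 5 stereoisomers in total.

yes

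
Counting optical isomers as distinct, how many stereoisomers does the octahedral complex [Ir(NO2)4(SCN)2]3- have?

2

In an octahedral complex each vertex has one trans partner and four cis neighbours.
There are 2 geometric isomers: SCN trans; SCN cis.
Each arrangement has an internal mirror plane or centre of symmetry, so none is chiral.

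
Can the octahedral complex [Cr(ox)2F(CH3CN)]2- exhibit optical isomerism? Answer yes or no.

yes

Each ox is bidentate and must span two cis positions.
There are 2 geometric isomers: F and CH3CN mutually trans; F and CH3CN mutually cis (chiral).
One of these lacks any improper symmetry element and so occurs as an enantiomeric pair, giving 2 + 1 = 3 stereoisomers in total.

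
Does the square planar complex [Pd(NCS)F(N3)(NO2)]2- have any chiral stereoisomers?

no

Systematic placement gives 3 geometric isomers: (F/NCS trans, N3/NO2 trans); (F/NO2 trans, N3/NCS trans); (F/N3 trans, NCS/NO2 trans).
Each arrangement has an internal mirror plane or centre of symmetry, so none is chiral.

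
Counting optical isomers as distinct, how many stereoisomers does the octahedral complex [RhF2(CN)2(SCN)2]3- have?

The distinct arrangements are (5 in all): F trans, CN trans, SCN trans; F cis, CN trans, SCN cis; F cis, CN cis, SCN trans; F cis, CN cis, SCN cis (chiral); F trans, CN cis, SCN cis.
One of these lacks any improper symmetry element and so occurs as an enantiomeric pair, giving 5 + 1 = 6 stereoisomers in total.

6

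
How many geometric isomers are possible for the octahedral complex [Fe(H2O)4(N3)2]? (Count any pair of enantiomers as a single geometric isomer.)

2

In an octahedral complex each vertex has one trans partner and four cis neighbours.
The distinct arrangements are (2 in all): N3 trans; N3 cis.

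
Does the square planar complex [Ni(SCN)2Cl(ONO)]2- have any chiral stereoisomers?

no

Working through the distinct placements yields 2 geometric isomers: SCN cis; SCN trans.
Each arrangement has an internal mirror plane or centre of symmetry, so none is chiral.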